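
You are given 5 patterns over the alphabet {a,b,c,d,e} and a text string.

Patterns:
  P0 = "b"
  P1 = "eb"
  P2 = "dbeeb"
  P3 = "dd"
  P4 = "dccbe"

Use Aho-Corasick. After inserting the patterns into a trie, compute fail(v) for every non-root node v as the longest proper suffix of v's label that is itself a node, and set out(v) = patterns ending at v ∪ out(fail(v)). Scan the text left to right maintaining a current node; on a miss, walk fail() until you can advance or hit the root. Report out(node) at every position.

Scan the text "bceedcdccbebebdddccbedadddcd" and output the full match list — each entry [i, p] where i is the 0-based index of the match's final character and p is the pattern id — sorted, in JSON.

Construct AC machine:
Trie nodes:
  0='ε' goto b→1 d→4 e→2
  1='b' goto ·  [P0 ends]
  2='e' goto b→3
  3='eb' goto ·  [P1 ends]
  4='d' goto b→5 c→10 d→9
  5='db' goto e→6
  6='dbe' goto e→7
  7='dbee' goto b→8
  8='dbeeb' goto ·  [P2 ends]
  9='dd' goto ·  [P3 ends]
  10='dc' goto c→11
  11='dcc' goto b→12
  12='dccb' goto e→13
  13='dccbe' goto ·  [P4 ends]

BFS fail/out derivation:
  n1('b'): parent n0 fail=0; on 'b' 0 → fail=0;  out {0}∪∅={0}
  n2('e'): parent n0 fail=0; on 'e' 0 → fail=0;  out ∅∪∅=∅
  n4('d'): parent n0 fail=0; on 'd' 0 → fail=0;  out ∅∪∅=∅
  n3('eb'): parent n2 fail=0; on 'b' 0 → fail=1;  out {1}∪{0}={0,1}
  n5('db'): parent n4 fail=0; on 'b' 0 → fail=1;  out ∅∪{0}={0}
  n9('dd'): parent n4 fail=0; on 'd' 0 → fail=4;  out {3}∪∅={3}
  n10('dc'): parent n4 fail=0; on 'c' 0 → fail=0;  out ∅∪∅=∅
  n6('dbe'): parent n5 fail=1; on 'e' 1→0 → fail=2;  out ∅∪∅=∅
  n11('dcc'): parent n10 fail=0; on 'c' 0 → fail=0;  out ∅∪∅=∅
  n7('dbee'): parent n6 fail=2; on 'e' 2→0 → fail=2;  out ∅∪∅=∅
  n12('dccb'): parent n11 fail=0; on 'b' 0 → fail=1;  out ∅∪{0}={0}
  n8('dbeeb'): parent n7 fail=2; on 'b' 2 → fail=3;  out {2}∪{0,1}={0,1,2}
  n13('dccbe'): parent n12 fail=1; on 'e' 1→0 → fail=2;  out {4}∪∅={4}

Scan:
i=0 'b': node 0→1  emit P0@[0:0]
i=1 'c': node 1→0 (via fail)
i=2 'e': node 0→2
i=3 'e': node 2→2 (via fail)
i=4 'd': node 2→4 (via fail)
i=5 'c': node 4→10
i=6 'd': node 10→4 (via fail)
i=7 'c': node 4→10
i=8 'c': node 10→11
i=9 'b': node 11→12  emit P0@[9:9]
i=10 'e': node 12→13  emit P4@[6:10]
i=11 'b': node 13→3 (via fail)  emit P0@[11:11],P1@[10:11]
i=12 'e': node 3→2 (via fail)
i=13 'b': node 2→3  emit P0@[13:13],P1@[12:13]
i=14 'd': node 3→4 (via fail)
i=15 'd': node 4→9  emit P3@[14:15]
i=16 'd': node 9→9 (via fail)  emit P3@[15:16]
i=17 'c': node 9→10 (via fail)
i=18 'c': node 10→11
i=19 'b': node 11→12  emit P0@[19:19]
i=20 'e': node 12→13  emit P4@[16:20]
i=21 'd': node 13→4 (via fail)
i=22 'a': node 4→0 (via fail)
i=23 'd': node 0→4
i=24 'd': node 4→9  emit P3@[23:24]
i=25 'd': node 9→9 (via fail)  emit P3@[24:25]
i=26 'c': node 9→10 (via fail)
i=27 'd': node 10→4 (via fail)

Result: [[0,0],[9,0],[10,4],[11,0],[11,1],[13,0],[13,1],[15,3],[16,3],[19,0],[20,4],[24,3],[25,3]]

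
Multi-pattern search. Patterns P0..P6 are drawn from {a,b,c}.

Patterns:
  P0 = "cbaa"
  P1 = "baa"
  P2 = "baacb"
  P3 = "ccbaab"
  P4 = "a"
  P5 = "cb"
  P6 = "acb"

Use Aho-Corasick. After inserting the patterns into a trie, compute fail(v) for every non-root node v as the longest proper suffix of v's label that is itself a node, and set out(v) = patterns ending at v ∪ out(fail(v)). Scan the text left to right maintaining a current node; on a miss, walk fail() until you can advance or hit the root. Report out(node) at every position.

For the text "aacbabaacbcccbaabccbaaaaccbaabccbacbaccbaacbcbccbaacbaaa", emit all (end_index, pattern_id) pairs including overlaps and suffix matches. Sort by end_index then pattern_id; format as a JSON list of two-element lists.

Construct AC machine:
Trie (insert patterns):
  0='ε' goto a→15 b→5 c→1
  1='c' goto b→2 c→10
  2='cb' goto a→3  ←P5
  3='cba' goto a→4
  4='cbaa' goto ·  ←P0
  5='b' goto a→6
  6='ba' goto a→7
  7='baa' goto c→8  ←P1
  8='baac' goto b→9
  9='baacb' goto ·  ←P2
  10='cc' goto b→11
  11='ccb' goto a→12
  12='ccba' goto a→13
  13='ccbaa' goto b→14
  14='ccbaab' goto ·  ←P3
  15='a' goto c→16  ←P4
  16='ac' goto b→17
  17='acb' goto ·  ←P6

BFS fail/out derivation:
  fail(1) 'c': from fail(0)=0 chase 'c': 0 ⇒ 0;  out=∅∪out(0)=∅
  fail(5) 'b': from fail(0)=0 chase 'b': 0 ⇒ 0;  out=∅∪out(0)=∅
  fail(15) 'a': from fail(0)=0 chase 'a': 0 ⇒ 0;  out={4}∪out(0)={4}
  fail(2) 'cb': from fail(1)=0 chase 'b': 0 ⇒ 5;  out={5}∪out(5)={5}
  fail(6) 'ba': from fail(5)=0 chase 'a': 0 ⇒ 15;  out=∅∪out(15)={4}
  fail(10) 'cc': from fail(1)=0 chase 'c': 0 ⇒ 1;  out=∅∪out(1)=∅
  fail(16) 'ac': from fail(15)=0 chase 'c': 0 ⇒ 1;  out=∅∪out(1)=∅
  fail(3) 'cba': from fail(2)=5 chase 'a': 5 ⇒ 6;  out=∅∪out(6)={4}
  fail(7) 'baa': from fail(6)=15 chase 'a': 15→0 ⇒ 15;  out={1}∪out(15)={1,4}
  fail(11) 'ccb': from fail(10)=1 chase 'b': 1 ⇒ 2;  out=∅∪out(2)={5}
  fail(17) 'acb': from fail(16)=1 chase 'b': 1 ⇒ 2;  out={6}∪out(2)={5,6}
  fail(4) 'cbaa': from fail(3)=6 chase 'a': 6 ⇒ 7;  out={0}∪out(7)={0,1,4}
  fail(8) 'baac': from fail(7)=15 chase 'c': 15 ⇒ 16;  out=∅∪out(16)=∅
  fail(12) 'ccba': from fail(11)=2 chase 'a': 2 ⇒ 3;  out=∅∪out(3)={4}
  fail(9) 'baacb': from fail(8)=16 chase 'b': 16 ⇒ 17;  out={2}∪out(17)={2,5,6}
  fail(13) 'ccbaa': from fail(12)=3 chase 'a': 3 ⇒ 4;  out=∅∪out(4)={0,1,4}
  fail(14) 'ccbaab': from fail(13)=4 chase 'b': 4→7→15→0 ⇒ 5;  out={3}∪out(5)={3}

Text stream:
[0] read 'a'  n0⇒n15  emit P4@[0:0]
[1] read 'a'  n15⇒n15 ·f  emit P4@[1:1]
[2] read 'c'  n15⇒n16
[3] read 'b'  n16⇒n17  emit P5@[2:3],P6@[1:3]
[4] read 'a'  n17⇒n3 ·f  emit P4@[4:4]
[5] read 'b'  n3⇒n5 ·f
[6] read 'a'  n5⇒n6  emit P4@[6:6]
[7] read 'a'  n6⇒n7  emit P1@[5:7],P4@[7:7]
[8] read 'c'  n7⇒n8
[9] read 'b'  n8⇒n9  emit P2@[5:9],P5@[8:9],P6@[7:9]
[10] read 'c'  n9⇒n1 ·f
[11] read 'c'  n1⇒n10
[12] read 'c'  n10⇒n10 ·f
[13] read 'b'  n10⇒n11  emit P5@[12:13]
[14] read 'a'  n11⇒n12  emit P4@[14:14]
[15] read 'a'  n12⇒n13  emit P0@[12:15],P1@[13:15],P4@[15:15]
[16] read 'b'  n13⇒n14  emit P3@[11:16]
[17] read 'c'  n14⇒n1 ·f
[18] read 'c'  n1⇒n10
[19] read 'b'  n10⇒n11  emit P5@[18:19]
[20] read 'a'  n11⇒n12  emit P4@[20:20]
[21] read 'a'  n12⇒n13  emit P0@[18:21],P1@[19:21],P4@[21:21]
[22] read 'a'  n13⇒n15 ·f  emit P4@[22:22]
[23] read 'a'  n15⇒n15 ·f  emit P4@[23:23]
[24] read 'c'  n15⇒n16
[25] read 'c'  n16⇒n10 ·f
[26] read 'b'  n10⇒n11  emit P5@[25:26]
[27] read 'a'  n11⇒n12  emit P4@[27:27]
[28] read 'a'  n12⇒n13  emit P0@[25:28],P1@[26:28],P4@[28:28]
[29] read 'b'  n13⇒n14  emit P3@[24:29]
[30] read 'c'  n14⇒n1 ·f
[31] read 'c'  n1⇒n10
[32] read 'b'  n10⇒n11  emit P5@[31:32]
[33] read 'a'  n11⇒n12  emit P4@[33:33]
[34] read 'c'  n12⇒n16 ·f
[35] read 'b'  n16⇒n17  emit P5@[34:35],P6@[33:35]
[36] read 'a'  n17⇒n3 ·f  emit P4@[36:36]
[37] read 'c'  n3⇒n16 ·f
[38] read 'c'  n16⇒n10 ·f
[39] read 'b'  n10⇒n11  emit P5@[38:39]
[40] read 'a'  n11⇒n12  emit P4@[40:40]
[41] read 'a'  n12⇒n13  emit P0@[38:41],P1@[39:41],P4@[41:41]
[42] read 'c'  n13⇒n8 ·f
[43] read 'b'  n8⇒n9  emit P2@[39:43],P5@[42:43],P6@[41:43]
[44] read 'c'  n9⇒n1 ·f
[45] read 'b'  n1⇒n2  emit P5@[44:45]
[46] read 'c'  n2⇒n1 ·f
[47] read 'c'  n1⇒n10
[48] read 'b'  n10⇒n11  emit P5@[47:48]
[49] read 'a'  n11⇒n12  emit P4@[49:49]
[50] read 'a'  n12⇒n13  emit P0@[47:50],P1@[48:50],P4@[50:50]
[51] read 'c'  n13⇒n8 ·f
[52] read 'b'  n8⇒n9  emit P2@[48:52],P5@[51:52],P6@[50:52]
[53] read 'a'  n9⇒n3 ·f  emit P4@[53:53]
[54] read 'a'  n3⇒n4  emit P0@[51:54],P1@[52:54],P4@[54:54]
[55] read 'a'  n4⇒n15 ·f  emit P4@[55:55]

Matches: [[0,4],[1,4],[3,5],[3,6],[4,4],[6,4],[7,1],[7,4],[9,2],[9,5],[9,6],[13,5],[14,4],[15,0],[15,1],[15,4],[16,3],[19,5],[20,4],[21,0],[21,1],[21,4],[22,4],[23,4],[26,5],[27,4],[28,0],[28,1],[28,4],[29,3],[32,5],[33,4],[35,5],[35,6],[36,4],[39,5],[40,4],[41,0],[41,1],[41,4],[43,2],[43,5],[43,6],[45,5],[48,5],[49,4],[50,0],[50,1],[50,4],[52,2],[52,5],[52,6],[53,4],[54,0],[54,1],[54,4],[55,4]]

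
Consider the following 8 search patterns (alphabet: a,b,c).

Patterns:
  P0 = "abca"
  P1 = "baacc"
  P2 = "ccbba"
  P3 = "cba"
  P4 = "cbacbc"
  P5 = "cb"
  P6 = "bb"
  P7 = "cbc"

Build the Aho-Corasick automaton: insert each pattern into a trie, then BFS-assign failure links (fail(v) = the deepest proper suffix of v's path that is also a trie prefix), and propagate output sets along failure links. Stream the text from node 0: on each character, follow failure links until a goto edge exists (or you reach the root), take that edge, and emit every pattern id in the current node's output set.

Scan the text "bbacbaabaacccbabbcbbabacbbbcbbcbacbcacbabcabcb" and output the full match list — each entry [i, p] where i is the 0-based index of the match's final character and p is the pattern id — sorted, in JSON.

Build:
Trie nodes:
  n0 'ε': a→1 b→5 c→10
  n1 'a': b→2
  n2 'ab': c→3
  n3 'abc': a→4
  n4 'abca': ·  ←P0
  n5 'b': a→6 b→20
  n6 'ba': a→7
  n7 'baa': c→8
  n8 'baac': c→9
  n9 'baacc': ·  ←P1
  n10 'c': b→15 c→11
  n11 'cc': b→12
  n12 'ccb': b→13
  n13 'ccbb': a→14
  n14 'ccbba': ·  ←P2
  n15 'cb': a→16 c→21  ←P5
  n16 'cba': c→17  ←P3
  n17 'cbac': b→18
  n18 'cbacb': c→19
  n19 'cbacbc': ·  ←P4
  n20 'bb': ·  ←P6
  n21 'cbc': ·  ←P7

Failure links (BFS by depth):
  fail(1) 'a': from fail(0)=0 chase 'a': 0 ⇒ 0;  out=∅∪out(0)=∅
  fail(5) 'b': from fail(0)=0 chase 'b': 0 ⇒ 0;  out=∅∪out(0)=∅
  fail(10) 'c': from fail(0)=0 chase 'c': 0 ⇒ 0;  out=∅∪out(0)=∅
  fail(2) 'ab': from fail(1)=0 chase 'b': 0 ⇒ 5;  out=∅∪out(5)=∅
  fail(6) 'ba': from fail(5)=0 chase 'a': 0 ⇒ 1;  out=∅∪out(1)=∅
  fail(11) 'cc': from fail(10)=0 chase 'c': 0 ⇒ 10;  out=∅∪out(10)=∅
  fail(15) 'cb': from fail(10)=0 chase 'b': 0 ⇒ 5;  out={5}∪out(5)={5}
  fail(20) 'bb': from fail(5)=0 chase 'b': 0 ⇒ 5;  out={6}∪out(5)={6}
  fail(3) 'abc': from fail(2)=5 chase 'c': 5→0 ⇒ 10;  out=∅∪out(10)=∅
  fail(7) 'baa': from fail(6)=1 chase 'a': 1→0 ⇒ 1;  out=∅∪out(1)=∅
  fail(12) 'ccb': from fail(11)=10 chase 'b': 10 ⇒ 15;  out=∅∪out(15)={5}
  fail(16) 'cba': from fail(15)=5 chase 'a': 5 ⇒ 6;  out={3}∪out(6)={3}
  fail(21) 'cbc': from fail(15)=5 chase 'c': 5→0 ⇒ 10;  out={7}∪out(10)={7}
  fail(4) 'abca': from fail(3)=10 chase 'a': 10→0 ⇒ 1;  out={0}∪out(1)={0}
  fail(8) 'baac': from fail(7)=1 chase 'c': 1→0 ⇒ 10;  out=∅∪out(10)=∅
  fail(13) 'ccbb': from fail(12)=15 chase 'b': 15→5 ⇒ 20;  out=∅∪out(20)={6}
  fail(17) 'cbac': from fail(16)=6 chase 'c': 6→1→0 ⇒ 10;  out=∅∪out(10)=∅
  fail(9) 'baacc': from fail(8)=10 chase 'c': 10 ⇒ 11;  out={1}∪out(11)={1}
  fail(14) 'ccbba': from fail(13)=20 chase 'a': 20→5 ⇒ 6;  out={2}∪out(6)={2}
  fail(18) 'cbacb': from fail(17)=10 chase 'b': 10 ⇒ 15;  out=∅∪out(15)={5}
  fail(19) 'cbacbc': from fail(18)=15 chase 'c': 15 ⇒ 21;  out={4}∪out(21)={4,7}

Scan:
i=0 'b': node 0→5
i=1 'b': node 5→20  → match P6@[0:1]
i=2 'a': node 20→6 (via fail)
i=3 'c': node 6→10 (via fail)
i=4 'b': node 10→15  → match P5@[3:4]
i=5 'a': node 15→16  → match P3@[3:5]
i=6 'a': node 16→7 (via fail)
i=7 'b': node 7→2 (via fail)
i=8 'a': node 2→6 (via fail)
i=9 'a': node 6→7
i=10 'c': node 7→8
i=11 'c': node 8→9  → match P1@[7:11]
i=12 'c': node 9→11 (via fail)
i=13 'b': node 11→12  → match P5@[12:13]
i=14 'a': node 12→16 (via fail)  → match P3@[12:14]
i=15 'b': node 16→2 (via fail)
i=16 'b': node 2→20 (via fail)  → match P6@[15:16]
i=17 'c': node 20→10 (via fail)
i=18 'b': node 10→15  → match P5@[17:18]
i=19 'b': node 15→20 (via fail)  → match P6@[18:19]
i=20 'a': node 20→6 (via fail)
i=21 'b': node 6→2 (via fail)
i=22 'a': node 2→6 (via fail)
i=23 'c': node 6→10 (via fail)
i=24 'b': node 10→15  → match P5@[23:24]
i=25 'b': node 15→20 (via fail)  → match P6@[24:25]
i=26 'b': node 20→20 (via fail)  → match P6@[25:26]
i=27 'c': node 20→10 (via fail)
i=28 'b': node 10→15  → match P5@[27:28]
i=29 'b': node 15→20 (via fail)  → match P6@[28:29]
i=30 'c': node 20→10 (via fail)
i=31 'b': node 10→15  → match P5@[30:31]
i=32 'a': node 15→16  → match P3@[30:32]
i=33 'c': node 16→17
i=34 'b': node 17→18  → match P5@[33:34]
i=35 'c': node 18→19  → match P4@[30:35],P7@[33:35]
i=36 'a': node 19→1 (via fail)
i=37 'c': node 1→10 (via fail)
i=38 'b': node 10→15  → match P5@[37:38]
i=39 'a': node 15→16  → match P3@[37:39]
i=40 'b': node 16→2 (via fail)
i=41 'c': node 2→3
i=42 'a': node 3→4  → match P0@[39:42]
i=43 'b': node 4→2 (via fail)
i=44 'c': node 2→3
i=45 'b': node 3→15 (via fail)  → match P5@[44:45]

Matches: [[1,6],[4,5],[5,3],[11,1],[13,5],[14,3],[16,6],[18,5],[19,6],[24,5],[25,6],[26,6],[28,5],[29,6],[31,5],[32,3],[34,5],[35,4],[35,7],[38,5],[39,3],[42,0],[45,5]]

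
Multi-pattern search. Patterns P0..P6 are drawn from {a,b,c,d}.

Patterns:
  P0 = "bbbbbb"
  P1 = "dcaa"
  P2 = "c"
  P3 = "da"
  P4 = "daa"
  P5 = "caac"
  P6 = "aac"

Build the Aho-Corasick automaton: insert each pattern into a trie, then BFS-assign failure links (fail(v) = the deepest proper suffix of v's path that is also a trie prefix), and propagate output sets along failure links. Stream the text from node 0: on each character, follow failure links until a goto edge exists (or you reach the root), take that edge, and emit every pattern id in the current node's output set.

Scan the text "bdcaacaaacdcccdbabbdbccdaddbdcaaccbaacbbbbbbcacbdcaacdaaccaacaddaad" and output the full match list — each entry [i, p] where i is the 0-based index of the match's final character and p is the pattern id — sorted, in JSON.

Build automaton:
Trie nodes:
  n0 'ε': a→17 b→1 c→11 d→7
  n1 'b': b→2
  n2 'bb': b→3
  n3 'bbb': b→4
  n4 'bbbb': b→5
  n5 'bbbbb': b→6
  n6 'bbbbbb': ·  [P0 ends]
  n7 'd': a→12 c→8
  n8 'dc': a→9
  n9 'dca': a→10
  n10 'dcaa': ·  [P1 ends]
  n11 'c': a→14  [P2 ends]
  n12 'da': a→13  [P3 ends]
  n13 'daa': ·  [P4 ends]
  n14 'ca': a→15
  n15 'caa': c→16
  n16 'caac': ·  [P5 ends]
  n17 'a': a→18
  n18 'aa': c→19
  n19 'aac': ·  [P6 ends]

Failure links (BFS by depth):
  n1('b'): parent n0 fail=0; on 'b' 0 → fail=0;  out ∅∪∅=∅
  n7('d'): parent n0 fail=0; on 'd' 0 → fail=0;  out ∅∪∅=∅
  n11('c'): parent n0 fail=0; on 'c' 0 → fail=0;  out {2}∪∅={2}
  n17('a'): parent n0 fail=0; on 'a' 0 → fail=0;  out ∅∪∅=∅
  n2('bb'): parent n1 fail=0; on 'b' 0 → fail=1;  out ∅∪∅=∅
  n8('dc'): parent n7 fail=0; on 'c' 0 → fail=11;  out ∅∪{2}={2}
  n12('da'): parent n7 fail=0; on 'a' 0 → fail=17;  out {3}∪∅={3}
  n14('ca'): parent n11 fail=0; on 'a' 0 → fail=17;  out ∅∪∅=∅
  n18('aa'): parent n17 fail=0; on 'a' 0 → fail=17;  out ∅∪∅=∅
  n3('bbb'): parent n2 fail=1; on 'b' 1 → fail=2;  out ∅∪∅=∅
  n9('dca'): parent n8 fail=11; on 'a' 11 → fail=14;  out ∅∪∅=∅
  n13('daa'): parent n12 fail=17; on 'a' 17 → fail=18;  out {4}∪∅={4}
  n15('caa'): parent n14 fail=17; on 'a' 17 → fail=18;  out ∅∪∅=∅
  n19('aac'): parent n18 fail=17; on 'c' 17→0 → fail=11;  out {6}∪{2}={2,6}
  n4('bbbb'): parent n3 fail=2; on 'b' 2 → fail=3;  out ∅∪∅=∅
  n10('dcaa'): parent n9 fail=14; on 'a' 14 → fail=15;  out {1}∪∅={1}
  n16('caac'): parent n15 fail=18; on 'c' 18 → fail=19;  out {5}∪{2,6}={2,5,6}
  n5('bbbbb'): parent n4 fail=3; on 'b' 3 → fail=4;  out ∅∪∅=∅
  n6('bbbbbb'): parent n5 fail=4; on 'b' 4 → fail=5;  out {0}∪∅={0}

Run:
[0] read 'b'  n0⇒n1
[1] read 'd'  n1⇒n7 ·f
[2] read 'c'  n7⇒n8  emit P2@[2:2]
[3] read 'a'  n8⇒n9
[4] read 'a'  n9⇒n10  emit P1@[1:4]
[5] read 'c'  n10⇒n16 ·f  emit P2@[5:5],P5@[2:5],P6@[3:5]
[6] read 'a'  n16⇒n14 ·f
[7] read 'a'  n14⇒n15
[8] read 'a'  n15⇒n18 ·f
[9] read 'c'  n18⇒n19  emit P2@[9:9],P6@[7:9]
[10] read 'd'  n19⇒n7 ·f
[11] read 'c'  n7⇒n8  emit P2@[11:11]
[12] read 'c'  n8⇒n11 ·f  emit P2@[12:12]
[13] read 'c'  n11⇒n11 ·f  emit P2@[13:13]
[14] read 'd'  n11⇒n7 ·f
[15] read 'b'  n7⇒n1 ·f
[16] read 'a'  n1⇒n17 ·f
[17] read 'b'  n17⇒n1 ·f
[18] read 'b'  n1⇒n2
[19] read 'd'  n2⇒n7 ·f
[20] read 'b'  n7⇒n1 ·f
[21] read 'c'  n1⇒n11 ·f  emit P2@[21:21]
[22] read 'c'  n11⇒n11 ·f  emit P2@[22:22]
[23] read 'd'  n11⇒n7 ·f
[24] read 'a'  n7⇒n12  emit P3@[23:24]
[25] read 'd'  n12⇒n7 ·f
[26] read 'd'  n7⇒n7 ·f
[27] read 'b'  n7⇒n1 ·f
[28] read 'd'  n1⇒n7 ·f
[29] read 'c'  n7⇒n8  emit P2@[29:29]
[30] read 'a'  n8⇒n9
[31] read 'a'  n9⇒n10  emit P1@[28:31]
[32] read 'c'  n10⇒n16 ·f  emit P2@[32:32],P5@[29:32],P6@[30:32]
[33] read 'c'  n16⇒n11 ·f  emit P2@[33:33]
[34] read 'b'  n11⇒n1 ·f
[35] read 'a'  n1⇒n17 ·f
[36] read 'a'  n17⇒n18
[37] read 'c'  n18⇒n19  emit P2@[37:37],P6@[35:37]
[38] read 'b'  n19⇒n1 ·f
[39] read 'b'  n1⇒n2
[40] read 'b'  n2⇒n3
[41] read 'b'  n3⇒n4
[42] read 'b'  n4⇒n5
[43] read 'b'  n5⇒n6  emit P0@[38:43]
[44] read 'c'  n6⇒n11 ·f  emit P2@[44:44]
[45] read 'a'  n11⇒n14
[46] read 'c'  n14⇒n11 ·f  emit P2@[46:46]
[47] read 'b'  n11⇒n1 ·f
[48] read 'd'  n1⇒n7 ·f
[49] read 'c'  n7⇒n8  emit P2@[49:49]
[50] read 'a'  n8⇒n9
[51] read 'a'  n9⇒n10  emit P1@[48:51]
[52] read 'c'  n10⇒n16 ·f  emit P2@[52:52],P5@[49:52],P6@[50:52]
[53] read 'd'  n16⇒n7 ·f
[54] read 'a'  n7⇒n12  emit P3@[53:54]
[55] read 'a'  n12⇒n13  emit P4@[53:55]
[56] read 'c'  n13⇒n19 ·f  emit P2@[56:56],P6@[54:56]
[57] read 'c'  n19⇒n11 ·f  emit P2@[57:57]
[58] read 'a'  n11⇒n14
[59] read 'a'  n14⇒n15
[60] read 'c'  n15⇒n16  emit P2@[60:60],P5@[57:60],P6@[58:60]
[61] read 'a'  n16⇒n14 ·f
[62] read 'd'  n14⇒n7 ·f
[63] read 'd'  n7⇒n7 ·f
[64] read 'a'  n7⇒n12  emit P3@[63:64]
[65] read 'a'  n12⇒n13  emit P4@[63:65]
[66] read 'd'  n13⇒n7 ·f

Result: [[2,2],[4,1],[5,2],[5,5],[5,6],[9,2],[9,6],[11,2],[12,2],[13,2],[21,2],[22,2],[24,3],[29,2],[31,1],[32,2],[32,5],[32,6],[33,2],[37,2],[37,6],[43,0],[44,2],[46,2],[49,2],[51,1],[52,2],[52,5],[52,6],[54,3],[55,4],[56,2],[56,6],[57,2],[60,2],[60,5],[60,6],[64,3],[65,4]]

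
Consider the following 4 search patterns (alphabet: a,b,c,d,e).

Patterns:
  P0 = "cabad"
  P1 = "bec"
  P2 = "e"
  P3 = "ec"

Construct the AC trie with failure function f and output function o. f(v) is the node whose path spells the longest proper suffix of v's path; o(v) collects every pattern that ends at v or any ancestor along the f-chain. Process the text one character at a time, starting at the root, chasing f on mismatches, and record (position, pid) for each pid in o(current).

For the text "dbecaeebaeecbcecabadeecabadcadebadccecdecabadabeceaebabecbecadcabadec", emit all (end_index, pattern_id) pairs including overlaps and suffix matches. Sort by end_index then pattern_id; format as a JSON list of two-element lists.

Construct AC machine:
Trie nodes:
  n0 'ε': b→6 c→1 e→9
  n1 'c': a→2
  n2 'ca': b→3
  n3 'cab': a→4
  n4 'caba': d→5
  n5 'cabad': ·  [P0 ends]
  n6 'b': e→7
  n7 'be': c→8
  n8 'bec': ·  [P1 ends]
  n9 'e': c→10  [P2 ends]
  n10 'ec': ·  [P3 ends]

BFS fail/out derivation:
  fail(1) 'c': from fail(0)=0 chase 'c': 0 ⇒ 0;  out=∅∪out(0)=∅
  fail(6) 'b': from fail(0)=0 chase 'b': 0 ⇒ 0;  out=∅∪out(0)=∅
  fail(9) 'e': from fail(0)=0 chase 'e': 0 ⇒ 0;  out={2}∪out(0)={2}
  fail(2) 'ca': from fail(1)=0 chase 'a': 0 ⇒ 0;  out=∅∪out(0)=∅
  fail(7) 'be': from fail(6)=0 chase 'e': 0 ⇒ 9;  out=∅∪out(9)={2}
  fail(10) 'ec': from fail(9)=0 chase 'c': 0 ⇒ 1;  out={3}∪out(1)={3}
  fail(3) 'cab': from fail(2)=0 chase 'b': 0 ⇒ 6;  out=∅∪out(6)=∅
  fail(8) 'bec': from fail(7)=9 chase 'c': 9 ⇒ 10;  out={1}∪out(10)={1,3}
  fail(4) 'caba': from fail(3)=6 chase 'a': 6→0 ⇒ 0;  out=∅∪out(0)=∅
  fail(5) 'cabad': from fail(4)=0 chase 'd': 0 ⇒ 0;  out={0}∪out(0)={0}

Scan:
[0] read 'd'  n0⇒n0
[1] read 'b'  n0⇒n6
[2] read 'e'  n6⇒n7  emit P2@[2:2]
[3] read 'c'  n7⇒n8  emit P1@[1:3],P3@[2:3]
[4] read 'a'  n8⇒n2 (fail-walked)
[5] read 'e'  n2⇒n9 (fail-walked)  emit P2@[5:5]
[6] read 'e'  n9⇒n9 (fail-walked)  emit P2@[6:6]
[7] read 'b'  n9⇒n6 (fail-walked)
[8] read 'a'  n6⇒n0 (fail-walked)
[9] read 'e'  n0⇒n9  emit P2@[9:9]
[10] read 'e'  n9⇒n9 (fail-walked)  emit P2@[10:10]
[11] read 'c'  n9⇒n10  emit P3@[10:11]
[12] read 'b'  n10⇒n6 (fail-walked)
[13] read 'c'  n6⇒n1 (fail-walked)
[14] read 'e'  n1⇒n9 (fail-walked)  emit P2@[14:14]
[15] read 'c'  n9⇒n10  emit P3@[14:15]
[16] read 'a'  n10⇒n2 (fail-walked)
[17] read 'b'  n2⇒n3
[18] read 'a'  n3⇒n4
[19] read 'd'  n4⇒n5  emit P0@[15:19]
[20] read 'e'  n5⇒n9 (fail-walked)  emit P2@[20:20]
[21] read 'e'  n9⇒n9 (fail-walked)  emit P2@[21:21]
[22] read 'c'  n9⇒n10  emit P3@[21:22]
[23] read 'a'  n10⇒n2 (fail-walked)
[24] read 'b'  n2⇒n3
[25] read 'a'  n3⇒n4
[26] read 'd'  n4⇒n5  emit P0@[22:26]
[27] read 'c'  n5⇒n1 (fail-walked)
[28] read 'a'  n1⇒n2
[29] read 'd'  n2⇒n0 (fail-walked)
[30] read 'e'  n0⇒n9  emit P2@[30:30]
[31] read 'b'  n9⇒n6 (fail-walked)
[32] read 'a'  n6⇒n0 (fail-walked)
[33] read 'd'  n0⇒n0
[34] read 'c'  n0⇒n1
[35] read 'c'  n1⇒n1 (fail-walked)
[36] read 'e'  n1⇒n9 (fail-walked)  emit P2@[36:36]
[37] read 'c'  n9⇒n10  emit P3@[36:37]
[38] read 'd'  n10⇒n0 (fail-walked)
[39] read 'e'  n0⇒n9  emit P2@[39:39]
[40] read 'c'  n9⇒n10  emit P3@[39:40]
[41] read 'a'  n10⇒n2 (fail-walked)
[42] read 'b'  n2⇒n3
[43] read 'a'  n3⇒n4
[44] read 'd'  n4⇒n5  emit P0@[40:44]
[45] read 'a'  n5⇒n0 (fail-walked)
[46] read 'b'  n0⇒n6
[47] read 'e'  n6⇒n7  emit P2@[47:47]
[48] read 'c'  n7⇒n8  emit P1@[46:48],P3@[47:48]
[49] read 'e'  n8⇒n9 (fail-walked)  emit P2@[49:49]
[50] read 'a'  n9⇒n0 (fail-walked)
[51] read 'e'  n0⇒n9  emit P2@[51:51]
[52] read 'b'  n9⇒n6 (fail-walked)
[53] read 'a'  n6⇒n0 (fail-walked)
[54] read 'b'  n0⇒n6
[55] read 'e'  n6⇒n7  emit P2@[55:55]
[56] read 'c'  n7⇒n8  emit P1@[54:56],P3@[55:56]
[57] read 'b'  n8⇒n6 (fail-walked)
[58] read 'e'  n6⇒n7  emit P2@[58:58]
[59] read 'c'  n7⇒n8  emit P1@[57:59],P3@[58:59]
[60] read 'a'  n8⇒n2 (fail-walked)
[61] read 'd'  n2⇒n0 (fail-walked)
[62] read 'c'  n0⇒n1
[63] read 'a'  n1⇒n2
[64] read 'b'  n2⇒n3
[65] read 'a'  n3⇒n4
[66] read 'd'  n4⇒n5  emit P0@[62:66]
[67] read 'e'  n5⇒n9 (fail-walked)  emit P2@[67:67]
[68] read 'c'  n9⇒n10  emit P3@[67:68]

Result: [[2,2],[3,1],[3,3],[5,2],[6,2],[9,2],[10,2],[11,3],[14,2],[15,3],[19,0],[20,2],[21,2],[22,3],[26,0],[30,2],[36,2],[37,3],[39,2],[40,3],[44,0],[47,2],[48,1],[48,3],[49,2],[51,2],[55,2],[56,1],[56,3],[58,2],[59,1],[59,3],[66,0],[67,2],[68,3]]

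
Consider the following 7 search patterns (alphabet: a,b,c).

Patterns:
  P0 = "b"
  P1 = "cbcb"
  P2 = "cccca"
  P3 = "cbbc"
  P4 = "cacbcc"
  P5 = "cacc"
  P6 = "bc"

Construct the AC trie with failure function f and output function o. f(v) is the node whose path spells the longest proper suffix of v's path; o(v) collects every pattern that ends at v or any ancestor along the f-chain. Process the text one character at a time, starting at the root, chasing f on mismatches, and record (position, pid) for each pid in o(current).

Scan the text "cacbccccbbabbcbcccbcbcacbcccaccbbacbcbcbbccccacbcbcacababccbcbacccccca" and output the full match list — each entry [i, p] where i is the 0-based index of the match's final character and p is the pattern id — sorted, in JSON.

Build:
Trie nodes:
  n0 'ε': b→1 c→2
  n1 'b': c→18  [P0 ends]
  n2 'c': a→12 b→3 c→6
  n3 'cb': b→10 c→4
  n4 'cbc': b→5
  n5 'cbcb': ·  [P1 ends]
  n6 'cc': c→7
  n7 'ccc': c→8
  n8 'cccc': a→9
  n9 'cccca': ·  [P2 ends]
  n10 'cbb': c→11
  n11 'cbbc': ·  [P3 ends]
  n12 'ca': c→13
  n13 'cac': b→14 c→17
  n14 'cacb': c→15
  n15 'cacbc': c→16
  n16 'cacbcc': ·  [P4 ends]
  n17 'cacc': ·  [P5 ends]
  n18 'bc': ·  [P6 ends]

Failure links (BFS by depth):
  fail(1) 'b': from fail(0)=0 chase 'b': 0 ⇒ 0;  out={0}∪out(0)={0}
  fail(2) 'c': from fail(0)=0 chase 'c': 0 ⇒ 0;  out=∅∪out(0)=∅
  fail(3) 'cb': from fail(2)=0 chase 'b': 0 ⇒ 1;  out=∅∪out(1)={0}
  fail(6) 'cc': from fail(2)=0 chase 'c': 0 ⇒ 2;  out=∅∪out(2)=∅
  fail(12) 'ca': from fail(2)=0 chase 'a': 0 ⇒ 0;  out=∅∪out(0)=∅
  fail(18) 'bc': from fail(1)=0 chase 'c': 0 ⇒ 2;  out={6}∪out(2)={6}
  fail(4) 'cbc': from fail(3)=1 chase 'c': 1 ⇒ 18;  out=∅∪out(18)={6}
  fail(7) 'ccc': from fail(6)=2 chase 'c': 2 ⇒ 6;  out=∅∪out(6)=∅
  fail(10) 'cbb': from fail(3)=1 chase 'b': 1→0 ⇒ 1;  out=∅∪out(1)={0}
  fail(13) 'cac': from fail(12)=0 chase 'c': 0 ⇒ 2;  out=∅∪out(2)=∅
  fail(5) 'cbcb': from fail(4)=18 chase 'b': 18→2 ⇒ 3;  out={1}∪out(3)={0,1}
  fail(8) 'cccc': from fail(7)=6 chase 'c': 6 ⇒ 7;  out=∅∪out(7)=∅
  fail(11) 'cbbc': from fail(10)=1 chase 'c': 1 ⇒ 18;  out={3}∪out(18)={3,6}
  fail(14) 'cacb': from fail(13)=2 chase 'b': 2 ⇒ 3;  out=∅∪out(3)={0}
  fail(17) 'cacc': from fail(13)=2 chase 'c': 2 ⇒ 6;  out={5}∪out(6)={5}
  fail(9) 'cccca': from fail(8)=7 chase 'a': 7→6→2 ⇒ 12;  out={2}∪out(12)={2}
  fail(15) 'cacbc': from fail(14)=3 chase 'c': 3 ⇒ 4;  out=∅∪out(4)={6}
  fail(16) 'cacbcc': from fail(15)=4 chase 'c': 4→18→2 ⇒ 6;  out={4}∪out(6)={4}

Run:
[0] read 'c'  n0⇒n2
[1] read 'a'  n2⇒n12
[2] read 'c'  n12⇒n13
[3] read 'b'  n13⇒n14  emit P0@[3:3]
[4] read 'c'  n14⇒n15  emit P6@[3:4]
[5] read 'c'  n15⇒n16  emit P4@[0:5]
[6] read 'c'  n16⇒n7 (fail-walked)
[7] read 'c'  n7⇒n8
[8] read 'b'  n8⇒n3 (fail-walked)  emit P0@[8:8]
[9] read 'b'  n3⇒n10  emit P0@[9:9]
[10] read 'a'  n10⇒n0 (fail-walked)
[11] read 'b'  n0⇒n1  emit P0@[11:11]
[12] read 'b'  n1⇒n1 (fail-walked)  emit P0@[12:12]
[13] read 'c'  n1⇒n18  emit P6@[12:13]
[14] read 'b'  n18⇒n3 (fail-walked)  emit P0@[14:14]
[15] read 'c'  n3⇒n4  emit P6@[14:15]
[16] read 'c'  n4⇒n6 (fail-walked)
[17] read 'c'  n6⇒n7
[18] read 'b'  n7⇒n3 (fail-walked)  emit P0@[18:18]
[19] read 'c'  n3⇒n4  emit P6@[18:19]
[20] read 'b'  n4⇒n5  emit P0@[20:20],P1@[17:20]
[21] read 'c'  n5⇒n4 (fail-walked)  emit P6@[20:21]
[22] read 'a'  n4⇒n12 (fail-walked)
[23] read 'c'  n12⇒n13
[24] read 'b'  n13⇒n14  emit P0@[24:24]
[25] read 'c'  n14⇒n15  emit P6@[24:25]
[26] read 'c'  n15⇒n16  emit P4@[21:26]
[27] read 'c'  n16⇒n7 (fail-walked)
[28] read 'a'  n7⇒n12 (fail-walked)
[29] read 'c'  n12⇒n13
[30] read 'c'  n13⇒n17  emit P5@[27:30]
[31] read 'b'  n17⇒n3 (fail-walked)  emit P0@[31:31]
[32] read 'b'  n3⇒n10  emit P0@[32:32]
[33] read 'a'  n10⇒n0 (fail-walked)
[34] read 'c'  n0⇒n2
[35] read 'b'  n2⇒n3  emit P0@[35:35]
[36] read 'c'  n3⇒n4  emit P6@[35:36]
[37] read 'b'  n4⇒n5  emit P0@[37:37],P1@[34:37]
[38] read 'c'  n5⇒n4 (fail-walked)  emit P6@[37:38]
[39] read 'b'  n4⇒n5  emit P0@[39:39],P1@[36:39]
[40] read 'b'  n5⇒n10 (fail-walked)  emit P0@[40:40]
[41] read 'c'  n10⇒n11  emit P3@[38:41],P6@[40:41]
[42] read 'c'  n11⇒n6 (fail-walked)
[43] read 'c'  n6⇒n7
[44] read 'c'  n7⇒n8
[45] read 'a'  n8⇒n9  emit P2@[41:45]
[46] read 'c'  n9⇒n13 (fail-walked)
[47] read 'b'  n13⇒n14  emit P0@[47:47]
[48] read 'c'  n14⇒n15  emit P6@[47:48]
[49] read 'b'  n15⇒n5 (fail-walked)  emit P0@[49:49],P1@[46:49]
[50] read 'c'  n5⇒n4 (fail-walked)  emit P6@[49:50]
[51] read 'a'  n4⇒n12 (fail-walked)
[52] read 'c'  n12⇒n13
[53] read 'a'  n13⇒n12 (fail-walked)
[54] read 'b'  n12⇒n1 (fail-walked)  emit P0@[54:54]
[55] read 'a'  n1⇒n0 (fail-walked)
[56] read 'b'  n0⇒n1  emit P0@[56:56]
[57] read 'c'  n1⇒n18  emit P6@[56:57]
[58] read 'c'  n18⇒n6 (fail-walked)
[59] read 'b'  n6⇒n3 (fail-walked)  emit P0@[59:59]
[60] read 'c'  n3⇒n4  emit P6@[59:60]
[61] read 'b'  n4⇒n5  emit P0@[61:61],P1@[58:61]
[62] read 'a'  n5⇒n0 (fail-walked)
[63] read 'c'  n0⇒n2
[64] read 'c'  n2⇒n6
[65] read 'c'  n6⇒n7
[66] read 'c'  n7⇒n8
[67] read 'c'  n8⇒n8 (fail-walked)
[68] read 'c'  n8⇒n8 (fail-walked)
[69] read 'a'  n8⇒n9  emit P2@[65:69]

Result: [[3,0],[4,6],[5,4],[8,0],[9,0],[11,0],[12,0],[13,6],[14,0],[15,6],[18,0],[19,6],[20,0],[20,1],[21,6],[24,0],[25,6],[26,4],[30,5],[31,0],[32,0],[35,0],[36,6],[37,0],[37,1],[38,6],[39,0],[39,1],[40,0],[41,3],[41,6],[45,2],[47,0],[48,6],[49,0],[49,1],[50,6],[54,0],[56,0],[57,6],[59,0],[60,6],[61,0],[61,1],[69,2]]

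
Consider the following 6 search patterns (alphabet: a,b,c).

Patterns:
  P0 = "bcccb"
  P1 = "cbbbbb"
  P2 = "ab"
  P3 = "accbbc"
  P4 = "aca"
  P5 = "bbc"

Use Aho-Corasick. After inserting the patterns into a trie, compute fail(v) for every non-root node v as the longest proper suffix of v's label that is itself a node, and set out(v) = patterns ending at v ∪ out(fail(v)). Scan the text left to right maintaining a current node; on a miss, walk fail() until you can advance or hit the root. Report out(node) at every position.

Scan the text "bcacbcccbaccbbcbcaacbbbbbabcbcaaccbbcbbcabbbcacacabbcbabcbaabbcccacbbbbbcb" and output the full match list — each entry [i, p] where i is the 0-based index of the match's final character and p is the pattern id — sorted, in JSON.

Build automaton:
Trie (insert patterns):
  n0 'ε': a→12 b→1 c→6
  n1 'b': b→20 c→2
  n2 'bc': c→3
  n3 'bcc': c→4
  n4 'bccc': b→5
  n5 'bcccb': ·  ←P0
  n6 'c': b→7
  n7 'cb': b→8
  n8 'cbb': b→9
  n9 'cbbb': b→10
  n10 'cbbbb': b→11
  n11 'cbbbbb': ·  ←P1
  n12 'a': b→13 c→14
  n13 'ab': ·  ←P2
  n14 'ac': a→19 c→15
  n15 'acc': b→16
  n16 'accb': b→17
  n17 'accbb': c→18
  n18 'accbbc': ·  ←P3
  n19 'aca': ·  ←P4
  n20 'bb': c→21
  n21 'bbc': ·  ←P5

Failure links (BFS by depth):
  fail(1) 'b': from fail(0)=0 chase 'b': 0 ⇒ 0;  out=∅∪out(0)=∅
  fail(6) 'c': from fail(0)=0 chase 'c': 0 ⇒ 0;  out=∅∪out(0)=∅
  fail(12) 'a': from fail(0)=0 chase 'a': 0 ⇒ 0;  out=∅∪out(0)=∅
  fail(2) 'bc': from fail(1)=0 chase 'c': 0 ⇒ 6;  out=∅∪out(6)=∅
  fail(7) 'cb': from fail(6)=0 chase 'b': 0 ⇒ 1;  out=∅∪out(1)=∅
  fail(13) 'ab': from fail(12)=0 chase 'b': 0 ⇒ 1;  out={2}∪out(1)={2}
  fail(14) 'ac': from fail(12)=0 chase 'c': 0 ⇒ 6;  out=∅∪out(6)=∅
  fail(20) 'bb': from fail(1)=0 chase 'b': 0 ⇒ 1;  out=∅∪out(1)=∅
  fail(3) 'bcc': from fail(2)=6 chase 'c': 6→0 ⇒ 6;  out=∅∪out(6)=∅
  fail(8) 'cbb': from fail(7)=1 chase 'b': 1 ⇒ 20;  out=∅∪out(20)=∅
  fail(15) 'acc': from fail(14)=6 chase 'c': 6→0 ⇒ 6;  out=∅∪out(6)=∅
  fail(19) 'aca': from fail(14)=6 chase 'a': 6→0 ⇒ 12;  out={4}∪out(12)={4}
  fail(21) 'bbc': from fail(20)=1 chase 'c': 1 ⇒ 2;  out={5}∪out(2)={5}
  fail(4) 'bccc': from fail(3)=6 chase 'c': 6→0 ⇒ 6;  out=∅∪out(6)=∅
  fail(9) 'cbbb': from fail(8)=20 chase 'b': 20→1 ⇒ 20;  out=∅∪out(20)=∅
  fail(16) 'accb': from fail(15)=6 chase 'b': 6 ⇒ 7;  out=∅∪out(7)=∅
  fail(5) 'bcccb': from fail(4)=6 chase 'b': 6 ⇒ 7;  out={0}∪out(7)={0}
  fail(10) 'cbbbb': from fail(9)=20 chase 'b': 20→1 ⇒ 20;  out=∅∪out(20)=∅
  fail(17) 'accbb': from fail(16)=7 chase 'b': 7 ⇒ 8;  out=∅∪out(8)=∅
  fail(11) 'cbbbbb': from fail(10)=20 chase 'b': 20→1 ⇒ 20;  out={1}∪out(20)={1}
  fail(18) 'accbbc': from fail(17)=8 chase 'c': 8→20 ⇒ 21;  out={3}∪out(21)={3,5}

Run:
pos 0 'b': at 1
pos 1 'c': at 2
pos 2 'a': at 12 (fail-walked)
pos 3 'c': at 14
pos 4 'b': at 7 (fail-walked)
pos 5 'c': at 2 (fail-walked)
pos 6 'c': at 3
pos 7 'c': at 4
pos 8 'b': at 5  emit P0@[4:8]
pos 9 'a': at 12 (fail-walked)
pos 10 'c': at 14
pos 11 'c': at 15
pos 12 'b': at 16
pos 13 'b': at 17
pos 14 'c': at 18  emit P3@[9:14],P5@[12:14]
pos 15 'b': at 7 (fail-walked)
pos 16 'c': at 2 (fail-walked)
pos 17 'a': at 12 (fail-walked)
pos 18 'a': at 12 (fail-walked)
pos 19 'c': at 14
pos 20 'b': at 7 (fail-walked)
pos 21 'b': at 8
pos 22 'b': at 9
pos 23 'b': at 10
pos 24 'b': at 11  emit P1@[19:24]
pos 25 'a': at 12 (fail-walked)
pos 26 'b': at 13  emit P2@[25:26]
pos 27 'c': at 2 (fail-walked)
pos 28 'b': at 7 (fail-walked)
pos 29 'c': at 2 (fail-walked)
pos 30 'a': at 12 (fail-walked)
pos 31 'a': at 12 (fail-walked)
pos 32 'c': at 14
pos 33 'c': at 15
pos 34 'b': at 16
pos 35 'b': at 17
pos 36 'c': at 18  emit P3@[31:36],P5@[34:36]
pos 37 'b': at 7 (fail-walked)
pos 38 'b': at 8
pos 39 'c': at 21 (fail-walked)  emit P5@[37:39]
pos 40 'a': at 12 (fail-walked)
pos 41 'b': at 13  emit P2@[40:41]
pos 42 'b': at 20 (fail-walked)
pos 43 'b': at 20 (fail-walked)
pos 44 'c': at 21  emit P5@[42:44]
pos 45 'a': at 12 (fail-walked)
pos 46 'c': at 14
pos 47 'a': at 19  emit P4@[45:47]
pos 48 'c': at 14 (fail-walked)
pos 49 'a': at 19  emit P4@[47:49]
pos 50 'b': at 13 (fail-walked)  emit P2@[49:50]
pos 51 'b': at 20 (fail-walked)
pos 52 'c': at 21  emit P5@[50:52]
pos 53 'b': at 7 (fail-walked)
pos 54 'a': at 12 (fail-walked)
pos 55 'b': at 13  emit P2@[54:55]
pos 56 'c': at 2 (fail-walked)
pos 57 'b': at 7 (fail-walked)
pos 58 'a': at 12 (fail-walked)
pos 59 'a': at 12 (fail-walked)
pos 60 'b': at 13  emit P2@[59:60]
pos 61 'b': at 20 (fail-walked)
pos 62 'c': at 21  emit P5@[60:62]
pos 63 'c': at 3 (fail-walked)
pos 64 'c': at 4
pos 65 'a': at 12 (fail-walked)
pos 66 'c': at 14
pos 67 'b': at 7 (fail-walked)
pos 68 'b': at 8
pos 69 'b': at 9
pos 70 'b': at 10
pos 71 'b': at 11  emit P1@[66:71]
pos 72 'c': at 21 (fail-walked)  emit P5@[70:72]
pos 73 'b': at 7 (fail-walked)

Result: [[8,0],[14,3],[14,5],[24,1],[26,2],[36,3],[36,5],[39,5],[41,2],[44,5],[47,4],[49,4],[50,2],[52,5],[55,2],[60,2],[62,5],[71,1],[72,5]]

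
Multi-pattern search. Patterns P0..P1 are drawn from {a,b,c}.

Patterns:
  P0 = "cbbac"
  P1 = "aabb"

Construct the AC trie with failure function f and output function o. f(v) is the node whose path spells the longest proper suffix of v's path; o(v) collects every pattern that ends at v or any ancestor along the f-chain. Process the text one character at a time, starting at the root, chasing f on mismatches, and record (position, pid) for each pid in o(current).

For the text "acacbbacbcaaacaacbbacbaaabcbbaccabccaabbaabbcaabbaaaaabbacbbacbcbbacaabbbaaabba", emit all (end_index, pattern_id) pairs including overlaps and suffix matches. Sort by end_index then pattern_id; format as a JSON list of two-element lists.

Build:
Trie (insert patterns):
  n0 'ε': a→6 c→1
  n1 'c': b→2
  n2 'cb': b→3
  n3 'cbb': a→4
  n4 'cbba': c→5
  n5 'cbbac': ·  [P0 ends]
  n6 'a': a→7
  n7 'aa': b→8
  n8 'aab': b→9
  n9 'aabb': ·  [P1 ends]

Failure links (BFS by depth):
  n1('c'): parent n0 fail=0; on 'c' 0 → fail=0;  out ∅∪∅=∅
  n6('a'): parent n0 fail=0; on 'a' 0 → fail=0;  out ∅∪∅=∅
  n2('cb'): parent n1 fail=0; on 'b' 0 → fail=0;  out ∅∪∅=∅
  n7('aa'): parent n6 fail=0; on 'a' 0 → fail=6;  out ∅∪∅=∅
  n3('cbb'): parent n2 fail=0; on 'b' 0 → fail=0;  out ∅∪∅=∅
  n8('aab'): parent n7 fail=6; on 'b' 6→0 → fail=0;  out ∅∪∅=∅
  n4('cbba'): parent n3 fail=0; on 'a' 0 → fail=6;  out ∅∪∅=∅
  n9('aabb'): parent n8 fail=0; on 'b' 0 → fail=0;  out {1}∪∅={1}
  n5('cbbac'): parent n4 fail=6; on 'c' 6→0 → fail=1;  out {0}∪∅={0}

Run:
[0] read 'a'  n0⇒n6
[1] read 'c'  n6⇒n1 (fail-walked)
[2] read 'a'  n1⇒n6 (fail-walked)
[3] read 'c'  n6⇒n1 (fail-walked)
[4] read 'b'  n1⇒n2
[5] read 'b'  n2⇒n3
[6] read 'a'  n3⇒n4
[7] read 'c'  n4⇒n5  → match P0@[3:7]
[8] read 'b'  n5⇒n2 (fail-walked)
[9] read 'c'  n2⇒n1 (fail-walked)
[10] read 'a'  n1⇒n6 (fail-walked)
[11] read 'a'  n6⇒n7
[12] read 'a'  n7⇒n7 (fail-walked)
[13] read 'c'  n7⇒n1 (fail-walked)
[14] read 'a'  n1⇒n6 (fail-walked)
[15] read 'a'  n6⇒n7
[16] read 'c'  n7⇒n1 (fail-walked)
[17] read 'b'  n1⇒n2
[18] read 'b'  n2⇒n3
[19] read 'a'  n3⇒n4
[20] read 'c'  n4⇒n5  → match P0@[16:20]
[21] read 'b'  n5⇒n2 (fail-walked)
[22] read 'a'  n2⇒n6 (fail-walked)
[23] read 'a'  n6⇒n7
[24] read 'a'  n7⇒n7 (fail-walked)
[25] read 'b'  n7⇒n8
[26] read 'c'  n8⇒n1 (fail-walked)
[27] read 'b'  n1⇒n2
[28] read 'b'  n2⇒n3
[29] read 'a'  n3⇒n4
[30] read 'c'  n4⇒n5  → match P0@[26:30]
[31] read 'c'  n5⇒n1 (fail-walked)
[32] read 'a'  n1⇒n6 (fail-walked)
[33] read 'b'  n6⇒n0 (fail-walked)
[34] read 'c'  n0⇒n1
[35] read 'c'  n1⇒n1 (fail-walked)
[36] read 'a'  n1⇒n6 (fail-walked)
[37] read 'a'  n6⇒n7
[38] read 'b'  n7⇒n8
[39] read 'b'  n8⇒n9  → match P1@[36:39]
[40] read 'a'  n9⇒n6 (fail-walked)
[41] read 'a'  n6⇒n7
[42] read 'b'  n7⇒n8
[43] read 'b'  n8⇒n9  → match P1@[40:43]
[44] read 'c'  n9⇒n1 (fail-walked)
[45] read 'a'  n1⇒n6 (fail-walked)
[46] read 'a'  n6⇒n7
[47] read 'b'  n7⇒n8
[48] read 'b'  n8⇒n9  → match P1@[45:48]
[49] read 'a'  n9⇒n6 (fail-walked)
[50] read 'a'  n6⇒n7
[51] read 'a'  n7⇒n7 (fail-walked)
[52] read 'a'  n7⇒n7 (fail-walked)
[53] read 'a'  n7⇒n7 (fail-walked)
[54] read 'b'  n7⇒n8
[55] read 'b'  n8⇒n9  → match P1@[52:55]
[56] read 'a'  n9⇒n6 (fail-walked)
[57] read 'c'  n6⇒n1 (fail-walked)
[58] read 'b'  n1⇒n2
[59] read 'b'  n2⇒n3
[60] read 'a'  n3⇒n4
[61] read 'c'  n4⇒n5  → match P0@[57:61]
[62] read 'b'  n5⇒n2 (fail-walked)
[63] read 'c'  n2⇒n1 (fail-walked)
[64] read 'b'  n1⇒n2
[65] read 'b'  n2⇒n3
[66] read 'a'  n3⇒n4
[67] read 'c'  n4⇒n5  → match P0@[63:67]
[68] read 'a'  n5⇒n6 (fail-walked)
[69] read 'a'  n6⇒n7
[70] read 'b'  n7⇒n8
[71] read 'b'  n8⇒n9  → match P1@[68:71]
[72] read 'b'  n9⇒n0 (fail-walked)
[73] read 'a'  n0⇒n6
[74] read 'a'  n6⇒n7
[75] read 'a'  n7⇒n7 (fail-walked)
[76] read 'b'  n7⇒n8
[77] read 'b'  n8⇒n9  → match P1@[74:77]
[78] read 'a'  n9⇒n6 (fail-walked)

Result: [[7,0],[20,0],[30,0],[39,1],[43,1],[48,1],[55,1],[61,0],[67,0],[71,1],[77,1]]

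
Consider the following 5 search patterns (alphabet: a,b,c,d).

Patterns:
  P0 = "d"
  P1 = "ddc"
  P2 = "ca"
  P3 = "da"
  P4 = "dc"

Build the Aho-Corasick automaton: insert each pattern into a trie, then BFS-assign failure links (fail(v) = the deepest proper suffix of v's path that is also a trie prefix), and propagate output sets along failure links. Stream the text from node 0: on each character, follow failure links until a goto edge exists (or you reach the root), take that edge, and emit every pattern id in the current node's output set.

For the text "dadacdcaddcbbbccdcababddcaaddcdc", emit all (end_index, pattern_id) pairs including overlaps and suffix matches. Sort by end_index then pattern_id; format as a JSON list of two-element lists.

Build automaton:
Trie (insert patterns):
  n0 'ε': c→4 d→1
  n1 'd': a→6 c→7 d→2  [P0 ends]
  n2 'dd': c→3
  n3 'ddc': ·  [P1 ends]
  n4 'c': a→5
  n5 'ca': ·  [P2 ends]
  n6 'da': ·  [P3 ends]
  n7 'dc': ·  [P4 ends]

Failure links (BFS by depth):
  fail(1) 'd': from fail(0)=0 chase 'd': 0 ⇒ 0;  out={0}∪out(0)={0}
  fail(4) 'c': from fail(0)=0 chase 'c': 0 ⇒ 0;  out=∅∪out(0)=∅
  fail(2) 'dd': from fail(1)=0 chase 'd': 0 ⇒ 1;  out=∅∪out(1)={0}
  fail(5) 'ca': from fail(4)=0 chase 'a': 0 ⇒ 0;  out={2}∪out(0)={2}
  fail(6) 'da': from fail(1)=0 chase 'a': 0 ⇒ 0;  out={3}∪out(0)={3}
  fail(7) 'dc': from fail(1)=0 chase 'c': 0 ⇒ 4;  out={4}∪out(4)={4}
  fail(3) 'ddc': from fail(2)=1 chase 'c': 1 ⇒ 7;  out={1}∪out(7)={1,4}

Scan:
i=0 'd': node 0→1  → match P0@[0:0]
i=1 'a': node 1→6  → match P3@[0:1]
i=2 'd': node 6→1 ·f  → match P0@[2:2]
i=3 'a': node 1→6  → match P3@[2:3]
i=4 'c': node 6→4 ·f
i=5 'd': node 4→1 ·f  → match P0@[5:5]
i=6 'c': node 1→7  → match P4@[5:6]
i=7 'a': node 7→5 ·f  → match P2@[6:7]
i=8 'd': node 5→1 ·f  → match P0@[8:8]
i=9 'd': node 1→2  → match P0@[9:9]
i=10 'c': node 2→3  → match P1@[8:10],P4@[9:10]
i=11 'b': node 3→0 ·f
i=12 'b': node 0→0
i=13 'b': node 0→0
i=14 'c': node 0→4
i=15 'c': node 4→4 ·f
i=16 'd': node 4→1 ·f  → match P0@[16:16]
i=17 'c': node 1→7  → match P4@[16:17]
i=18 'a': node 7→5 ·f  → match P2@[17:18]
i=19 'b': node 5→0 ·f
i=20 'a': node 0→0
i=21 'b': node 0→0
i=22 'd': node 0→1  → match P0@[22:22]
i=23 'd': node 1→2  → match P0@[23:23]
i=24 'c': node 2→3  → match P1@[22:24],P4@[23:24]
i=25 'a': node 3→5 ·f  → match P2@[24:25]
i=26 'a': node 5→0 ·f
i=27 'd': node 0→1  → match P0@[27:27]
i=28 'd': node 1→2  → match P0@[28:28]
i=29 'c': node 2→3  → match P1@[27:29],P4@[28:29]
i=30 'd': node 3→1 ·f  → match P0@[30:30]
i=31 'c': node 1→7  → match P4@[30:31]

Matches: [[0,0],[1,3],[2,0],[3,3],[5,0],[6,4],[7,2],[8,0],[9,0],[10,1],[10,4],[16,0],[17,4],[18,2],[22,0],[23,0],[24,1],[24,4],[25,2],[27,0],[28,0],[29,1],[29,4],[30,0],[31,4]]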